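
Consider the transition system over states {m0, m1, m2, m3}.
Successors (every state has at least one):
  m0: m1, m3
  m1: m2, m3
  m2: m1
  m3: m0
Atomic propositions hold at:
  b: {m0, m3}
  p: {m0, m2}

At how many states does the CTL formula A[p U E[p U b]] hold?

E[p U b]: least fixpoint, start Z0 = Sat(b) = {m0, m3}, add states in Sat(p) with some successor in Z. Already a fixed point.
Sat(E[p U b]) = {m0, m3}
A[p U E[p U b]]: least fixpoint, start Z0 = Sat(E[p U b]) = {m0, m3}, add states in Sat(p) with every successor in Z. Already a fixed point.
Sat(A[p U E[p U b]]) = {m0, m3}
|Sat(A[p U E[p U b]])| = |{m0, m3}| = 2.

2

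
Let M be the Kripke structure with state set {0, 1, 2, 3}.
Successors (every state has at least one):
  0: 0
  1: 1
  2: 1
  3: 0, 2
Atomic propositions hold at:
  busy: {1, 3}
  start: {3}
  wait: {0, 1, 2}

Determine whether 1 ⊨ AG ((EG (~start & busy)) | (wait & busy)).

Sat(~start) = {0, 1, 2}
Sat(~start & busy) = {1}
EG (~start & busy): greatest fixpoint, start Z0 = {1}, keep only states in Sat with some successor in Z. Already a fixed point.
Sat(EG (~start & busy)) = {1}
Sat(wait & busy) = {1}
Sat((EG (~start & busy)) | (wait & busy)) = {1}
AG ((EG (~start & busy)) | (wait & busy)): greatest fixpoint, start Z0 = {1}, keep only states in Sat with every successor in Z. Already a fixed point.
Sat(AG ((EG (~start & busy)) | (wait & busy))) = {1}
1 ∈ Sat(AG ((EG (~start & busy)) | (wait & busy))) = {1}, so the formula holds at 1.

Yes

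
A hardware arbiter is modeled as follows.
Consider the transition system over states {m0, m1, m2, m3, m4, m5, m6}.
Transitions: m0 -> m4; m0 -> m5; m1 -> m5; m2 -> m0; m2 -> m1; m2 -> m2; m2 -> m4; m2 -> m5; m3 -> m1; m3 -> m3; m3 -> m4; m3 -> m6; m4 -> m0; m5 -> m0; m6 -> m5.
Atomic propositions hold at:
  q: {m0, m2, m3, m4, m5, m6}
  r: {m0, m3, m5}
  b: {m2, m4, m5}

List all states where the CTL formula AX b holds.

{m0, m1, m6}

Sat(AX b) = {s : every successor in {m2, m4, m5}} = {m0, m1, m6}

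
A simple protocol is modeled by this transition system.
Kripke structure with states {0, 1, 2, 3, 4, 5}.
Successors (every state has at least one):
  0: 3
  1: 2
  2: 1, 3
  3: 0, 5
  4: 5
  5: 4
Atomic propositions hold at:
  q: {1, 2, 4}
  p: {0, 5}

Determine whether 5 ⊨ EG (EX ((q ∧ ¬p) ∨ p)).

Yes

Sat(¬p) = {1, 2, 3, 4}
Sat(q ∧ ¬p) = {1, 2, 4}
Sat((q ∧ ¬p) ∨ p) = {0, 1, 2, 4, 5}
Sat(EX ((q ∧ ¬p) ∨ p)) = {s : some successor in {0, 1, 2, 4, 5}} = {1, 2, 3, 4, 5}
EG (EX ((q ∧ ¬p) ∨ p)): greatest fixpoint, start Z0 = {1, 2, 3, 4, 5}, keep only states in Sat with some successor in Z. Already a fixed point.
Sat(EG (EX ((q ∧ ¬p) ∨ p))) = {1, 2, 3, 4, 5}
5 ∈ Sat(EG (EX ((q ∧ ¬p) ∨ p))) = {1, 2, 3, 4, 5}, so the formula holds at 5.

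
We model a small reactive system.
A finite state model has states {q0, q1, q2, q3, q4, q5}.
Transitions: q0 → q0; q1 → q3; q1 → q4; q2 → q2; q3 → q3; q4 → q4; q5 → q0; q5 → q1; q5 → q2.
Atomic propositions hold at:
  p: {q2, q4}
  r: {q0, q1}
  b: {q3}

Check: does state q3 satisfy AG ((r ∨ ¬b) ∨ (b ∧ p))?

No

Sat(¬b) = {q0, q1, q2, q4, q5}
Sat(r ∨ ¬b) = {q0, q1, q2, q4, q5}
Sat(b ∧ p) = ∅
Sat((r ∨ ¬b) ∨ (b ∧ p)) = {q0, q1, q2, q4, q5}
AG ((r ∨ ¬b) ∨ (b ∧ p)): greatest fixpoint, start Z0 = {q0, q1, q2, q4, q5}, keep only states in Sat with every successor in Z. Z1 = {q0, q2, q4, q5}; Z2 = {q0, q2, q4}; fixed.
Sat(AG ((r ∨ ¬b) ∨ (b ∧ p))) = {q0, q2, q4}
q3 ∉ Sat(AG ((r ∨ ¬b) ∨ (b ∧ p))) = {q0, q2, q4}, so the formula does not hold at q3.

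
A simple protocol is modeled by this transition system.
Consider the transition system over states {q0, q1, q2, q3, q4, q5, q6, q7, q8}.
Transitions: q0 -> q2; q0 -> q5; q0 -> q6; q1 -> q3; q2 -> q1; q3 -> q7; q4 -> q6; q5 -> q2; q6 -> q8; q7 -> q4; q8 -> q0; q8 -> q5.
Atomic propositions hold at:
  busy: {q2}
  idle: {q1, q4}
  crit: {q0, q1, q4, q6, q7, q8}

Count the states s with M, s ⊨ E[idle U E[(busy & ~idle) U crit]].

7

Sat(~idle) = {q0, q2, q3, q5, q6, q7, q8}
Sat(busy & ~idle) = {q2}
E[(busy & ~idle) U crit]: least fixpoint, start Z0 = Sat(crit) = {q0, q1, q4, q6, q7, q8}, add states in Sat(busy & ~idle) with some successor in Z. Z1 = {q0, q1, q2, q4, q6, q7, q8}; fixed.
Sat(E[(busy & ~idle) U crit]) = {q0, q1, q2, q4, q6, q7, q8}
E[idle U E[(busy & ~idle) U crit]]: least fixpoint, start Z0 = Sat(E[(busy & ~idle) U crit]) = {q0, q1, q2, q4, q6, q7, q8}, add states in Sat(idle) with some successor in Z. Already a fixed point.
Sat(E[idle U E[(busy & ~idle) U crit]]) = {q0, q1, q2, q4, q6, q7, q8}
|Sat(E[idle U E[(busy & ~idle) U crit]])| = |{q0, q1, q2, q4, q6, q7, q8}| = 7.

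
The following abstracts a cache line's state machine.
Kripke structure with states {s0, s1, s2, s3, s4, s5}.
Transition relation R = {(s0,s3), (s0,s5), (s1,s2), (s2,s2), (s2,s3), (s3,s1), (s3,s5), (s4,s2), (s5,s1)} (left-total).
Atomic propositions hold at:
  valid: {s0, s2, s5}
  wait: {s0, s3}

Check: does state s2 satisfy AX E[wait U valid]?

E[wait U valid]: least fixpoint, start Z0 = Sat(valid) = {s0, s2, s5}, add states in Sat(wait) with some successor in Z. Z1 = {s0, s2, s3, s5}; fixed.
Sat(E[wait U valid]) = {s0, s2, s3, s5}
Sat(AX E[wait U valid]) = {s : every successor in {s0, s2, s3, s5}} = {s0, s1, s2, s4}
s2 ∈ Sat(AX E[wait U valid]) = {s0, s1, s2, s4}, so the formula holds at s2.

Yes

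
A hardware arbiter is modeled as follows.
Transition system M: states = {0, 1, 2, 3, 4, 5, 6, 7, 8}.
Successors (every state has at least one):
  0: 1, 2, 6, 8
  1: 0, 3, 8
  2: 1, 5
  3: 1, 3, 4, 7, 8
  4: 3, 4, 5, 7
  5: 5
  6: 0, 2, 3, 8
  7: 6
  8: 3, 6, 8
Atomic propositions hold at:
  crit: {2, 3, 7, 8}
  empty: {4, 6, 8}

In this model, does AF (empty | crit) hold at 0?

Sat(empty | crit) = {2, 3, 4, 6, 7, 8}
AF (empty | crit): least fixpoint, start Z0 = {2, 3, 4, 6, 7, 8}, add states with every successor in Z. Already a fixed point.
Sat(AF (empty | crit)) = {2, 3, 4, 6, 7, 8}
0 ∉ Sat(AF (empty | crit)) = {2, 3, 4, 6, 7, 8}, so the formula does not hold at 0.

No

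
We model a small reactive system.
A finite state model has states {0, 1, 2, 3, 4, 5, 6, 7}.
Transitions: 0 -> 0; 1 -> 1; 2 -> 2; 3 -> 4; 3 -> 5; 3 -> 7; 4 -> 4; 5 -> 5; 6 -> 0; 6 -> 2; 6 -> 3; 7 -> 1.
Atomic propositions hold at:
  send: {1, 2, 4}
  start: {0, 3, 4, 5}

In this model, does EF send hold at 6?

EF send: least fixpoint, start Z0 = {1, 2, 4}, add states with some successor in Z. Z1 = {1, 2, 3, 4, 6, 7}; fixed.
Sat(EF send) = {1, 2, 3, 4, 6, 7}
6 ∈ Sat(EF send) = {1, 2, 3, 4, 6, 7}, so the formula holds at 6.

Yes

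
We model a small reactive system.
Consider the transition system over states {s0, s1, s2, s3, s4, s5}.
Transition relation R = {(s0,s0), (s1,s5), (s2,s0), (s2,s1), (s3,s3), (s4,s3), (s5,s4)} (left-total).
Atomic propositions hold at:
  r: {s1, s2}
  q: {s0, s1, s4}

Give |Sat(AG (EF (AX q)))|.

1

Sat(AX q) = {s : every successor in {s0, s1, s4}} = {s0, s2, s5}
EF (AX q): least fixpoint, start Z0 = {s0, s2, s5}, add states with some successor in Z. Z1 = {s0, s1, s2, s5}; fixed.
Sat(EF (AX q)) = {s0, s1, s2, s5}
AG (EF (AX q)): greatest fixpoint, start Z0 = {s0, s1, s2, s5}, keep only states in Sat with every successor in Z. Z1 = {s0, s1, s2}; Z2 = {s0, s2}; Z3 = {s0}; fixed.
Sat(AG (EF (AX q))) = {s0}
|Sat(AG (EF (AX q)))| = |{s0}| = 1.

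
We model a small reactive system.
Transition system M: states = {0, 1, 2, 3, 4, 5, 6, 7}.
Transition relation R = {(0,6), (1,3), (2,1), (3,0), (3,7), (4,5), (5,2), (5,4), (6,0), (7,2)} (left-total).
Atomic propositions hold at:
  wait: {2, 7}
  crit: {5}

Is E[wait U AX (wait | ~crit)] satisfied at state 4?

No

Sat(~crit) = {0, 1, 2, 3, 4, 6, 7}
Sat(wait | ~crit) = {0, 1, 2, 3, 4, 6, 7}
Sat(AX (wait | ~crit)) = {s : every successor in {0, 1, 2, 3, 4, 6, 7}} = {0, 1, 2, 3, 5, 6, 7}
E[wait U AX (wait | ~crit)]: least fixpoint, start Z0 = Sat(AX (wait | ~crit)) = {0, 1, 2, 3, 5, 6, 7}, add states in Sat(wait) with some successor in Z. Already a fixed point.
Sat(E[wait U AX (wait | ~crit)]) = {0, 1, 2, 3, 5, 6, 7}
4 ∉ Sat(E[wait U AX (wait | ~crit)]) = {0, 1, 2, 3, 5, 6, 7}, so the formula does not hold at 4.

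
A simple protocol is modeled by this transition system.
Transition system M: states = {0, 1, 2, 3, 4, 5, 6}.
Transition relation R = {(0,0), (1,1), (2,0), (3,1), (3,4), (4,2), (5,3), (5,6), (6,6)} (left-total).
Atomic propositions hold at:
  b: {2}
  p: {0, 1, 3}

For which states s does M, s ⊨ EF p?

{0, 1, 2, 3, 4, 5}

EF p: least fixpoint, start Z0 = {0, 1, 3}, add states with some successor in Z. Z1 = {0, 1, 2, 3, 5}; Z2 = {0, 1, 2, 3, 4, 5}; fixed.
Sat(EF p) = {0, 1, 2, 3, 4, 5}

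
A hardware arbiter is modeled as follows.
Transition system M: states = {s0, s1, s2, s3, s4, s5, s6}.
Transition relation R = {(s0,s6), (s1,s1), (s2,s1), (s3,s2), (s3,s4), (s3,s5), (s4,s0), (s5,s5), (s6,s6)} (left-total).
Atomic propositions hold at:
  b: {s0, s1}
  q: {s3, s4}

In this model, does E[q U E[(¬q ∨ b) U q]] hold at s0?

Sat(¬q) = {s0, s1, s2, s5, s6}
Sat(¬q ∨ b) = {s0, s1, s2, s5, s6}
E[(¬q ∨ b) U q]: least fixpoint, start Z0 = Sat(q) = {s3, s4}, add states in Sat(¬q ∨ b) with some successor in Z. Already a fixed point.
Sat(E[(¬q ∨ b) U q]) = {s3, s4}
E[q U E[(¬q ∨ b) U q]]: least fixpoint, start Z0 = Sat(E[(¬q ∨ b) U q]) = {s3, s4}, add states in Sat(q) with some successor in Z. Already a fixed point.
Sat(E[q U E[(¬q ∨ b) U q]]) = {s3, s4}
s0 ∉ Sat(E[q U E[(¬q ∨ b) U q]]) = {s3, s4}, so the formula does not hold at s0.

No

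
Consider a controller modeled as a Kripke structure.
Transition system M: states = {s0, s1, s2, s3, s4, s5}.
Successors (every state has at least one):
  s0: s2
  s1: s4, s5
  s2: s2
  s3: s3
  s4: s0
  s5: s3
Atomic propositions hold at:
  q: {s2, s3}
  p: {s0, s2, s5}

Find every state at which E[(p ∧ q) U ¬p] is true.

Sat(p ∧ q) = {s2}
Sat(¬p) = {s1, s3, s4}
E[(p ∧ q) U ¬p]: least fixpoint, start Z0 = Sat(¬p) = {s1, s3, s4}, add states in Sat(p ∧ q) with some successor in Z. Already a fixed point.
Sat(E[(p ∧ q) U ¬p]) = {s1, s3, s4}

{s1, s3, s4}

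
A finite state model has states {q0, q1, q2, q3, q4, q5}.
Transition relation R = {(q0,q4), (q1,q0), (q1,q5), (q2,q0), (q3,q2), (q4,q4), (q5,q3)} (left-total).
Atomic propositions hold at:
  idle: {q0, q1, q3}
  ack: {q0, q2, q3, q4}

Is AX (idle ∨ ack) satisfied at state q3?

Yes

Sat(idle ∨ ack) = {q0, q1, q2, q3, q4}
Sat(AX (idle ∨ ack)) = {s : every successor in {q0, q1, q2, q3, q4}} = {q0, q2, q3, q4, q5}
q3 ∈ Sat(AX (idle ∨ ack)) = {q0, q2, q3, q4, q5}, so the formula holds at q3.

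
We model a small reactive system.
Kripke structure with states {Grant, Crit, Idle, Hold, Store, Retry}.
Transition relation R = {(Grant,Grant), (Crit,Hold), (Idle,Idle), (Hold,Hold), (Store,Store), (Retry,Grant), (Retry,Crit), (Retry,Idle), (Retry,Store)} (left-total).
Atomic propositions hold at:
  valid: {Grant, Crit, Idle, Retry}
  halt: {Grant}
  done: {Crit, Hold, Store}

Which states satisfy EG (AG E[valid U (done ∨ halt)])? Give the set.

Sat(done ∨ halt) = {Grant, Crit, Hold, Store}
E[valid U (done ∨ halt)]: least fixpoint, start Z0 = Sat((done ∨ halt)) = {Grant, Crit, Hold, Store}, add states in Sat(valid) with some successor in Z. Z1 = {Grant, Crit, Hold, Store, Retry}; fixed.
Sat(E[valid U (done ∨ halt)]) = {Grant, Crit, Hold, Store, Retry}
AG E[valid U (done ∨ halt)]: greatest fixpoint, start Z0 = {Grant, Crit, Hold, Store, Retry}, keep only states in Sat with every successor in Z. Z1 = {Grant, Crit, Hold, Store}; fixed.
Sat(AG E[valid U (done ∨ halt)]) = {Grant, Crit, Hold, Store}
EG (AG E[valid U (done ∨ halt)]): greatest fixpoint, start Z0 = {Grant, Crit, Hold, Store}, keep only states in Sat with some successor in Z. Already a fixed point.
Sat(EG (AG E[valid U (done ∨ halt)])) = {Grant, Crit, Hold, Store}

{Grant, Crit, Hold, Store}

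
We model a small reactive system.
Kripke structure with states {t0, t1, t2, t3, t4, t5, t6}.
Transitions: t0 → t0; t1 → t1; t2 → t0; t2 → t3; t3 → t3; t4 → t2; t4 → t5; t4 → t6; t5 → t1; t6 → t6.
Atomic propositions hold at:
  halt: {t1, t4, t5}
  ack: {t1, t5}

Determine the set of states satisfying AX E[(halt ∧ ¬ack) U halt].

{t1, t5}

Sat(¬ack) = {t0, t2, t3, t4, t6}
Sat(halt ∧ ¬ack) = {t4}
E[(halt ∧ ¬ack) U halt]: least fixpoint, start Z0 = Sat(halt) = {t1, t4, t5}, add states in Sat(halt ∧ ¬ack) with some successor in Z. Already a fixed point.
Sat(E[(halt ∧ ¬ack) U halt]) = {t1, t4, t5}
Sat(AX E[(halt ∧ ¬ack) U halt]) = {s : every successor in {t1, t4, t5}} = {t1, t5}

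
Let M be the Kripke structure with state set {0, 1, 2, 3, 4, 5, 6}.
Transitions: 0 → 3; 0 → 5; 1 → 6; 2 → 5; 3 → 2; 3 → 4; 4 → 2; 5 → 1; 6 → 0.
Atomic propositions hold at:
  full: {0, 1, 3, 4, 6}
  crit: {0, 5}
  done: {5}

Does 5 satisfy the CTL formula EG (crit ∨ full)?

Yes

Sat(crit ∨ full) = {0, 1, 3, 4, 5, 6}
EG (crit ∨ full): greatest fixpoint, start Z0 = {0, 1, 3, 4, 5, 6}, keep only states in Sat with some successor in Z. Z1 = {0, 1, 3, 5, 6}; Z2 = {0, 1, 5, 6}; fixed.
Sat(EG (crit ∨ full)) = {0, 1, 5, 6}
5 ∈ Sat(EG (crit ∨ full)) = {0, 1, 5, 6}, so the formula holds at 5.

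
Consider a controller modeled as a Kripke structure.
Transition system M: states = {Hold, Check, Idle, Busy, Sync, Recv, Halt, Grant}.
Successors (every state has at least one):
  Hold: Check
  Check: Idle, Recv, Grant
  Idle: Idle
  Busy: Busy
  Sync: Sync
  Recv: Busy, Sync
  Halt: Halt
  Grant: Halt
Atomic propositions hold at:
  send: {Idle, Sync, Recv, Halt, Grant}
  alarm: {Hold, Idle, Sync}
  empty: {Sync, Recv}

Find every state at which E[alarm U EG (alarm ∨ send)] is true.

Sat(alarm ∨ send) = {Hold, Idle, Sync, Recv, Halt, Grant}
EG (alarm ∨ send): greatest fixpoint, start Z0 = {Hold, Idle, Sync, Recv, Halt, Grant}, keep only states in Sat with some successor in Z. Z1 = {Idle, Sync, Recv, Halt, Grant}; fixed.
Sat(EG (alarm ∨ send)) = {Idle, Sync, Recv, Halt, Grant}
E[alarm U EG (alarm ∨ send)]: least fixpoint, start Z0 = Sat(EG (alarm ∨ send)) = {Idle, Sync, Recv, Halt, Grant}, add states in Sat(alarm) with some successor in Z. Already a fixed point.
Sat(E[alarm U EG (alarm ∨ send)]) = {Idle, Sync, Recv, Halt, Grant}

{Idle, Sync, Recv, Halt, Grant}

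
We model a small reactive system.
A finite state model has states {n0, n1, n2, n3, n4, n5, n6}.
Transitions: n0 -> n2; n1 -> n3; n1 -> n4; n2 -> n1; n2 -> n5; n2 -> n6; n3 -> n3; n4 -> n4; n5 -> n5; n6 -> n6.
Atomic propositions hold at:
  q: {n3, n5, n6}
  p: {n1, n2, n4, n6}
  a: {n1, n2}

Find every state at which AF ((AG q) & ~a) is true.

AG q: greatest fixpoint, start Z0 = {n3, n5, n6}, keep only states in Sat with every successor in Z. Already a fixed point.
Sat(AG q) = {n3, n5, n6}
Sat(~a) = {n0, n3, n4, n5, n6}
Sat((AG q) & ~a) = {n3, n5, n6}
AF ((AG q) & ~a): least fixpoint, start Z0 = {n3, n5, n6}, add states with every successor in Z. Already a fixed point.
Sat(AF ((AG q) & ~a)) = {n3, n5, n6}

{n3, n5, n6}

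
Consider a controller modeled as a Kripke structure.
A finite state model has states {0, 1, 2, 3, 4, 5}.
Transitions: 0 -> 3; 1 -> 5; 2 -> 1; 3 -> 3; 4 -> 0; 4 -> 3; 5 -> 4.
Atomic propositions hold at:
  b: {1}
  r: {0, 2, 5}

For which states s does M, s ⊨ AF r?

{0, 1, 2, 5}

AF r: least fixpoint, start Z0 = {0, 2, 5}, add states with every successor in Z. Z1 = {0, 1, 2, 5}; fixed.
Sat(AF r) = {0, 1, 2, 5}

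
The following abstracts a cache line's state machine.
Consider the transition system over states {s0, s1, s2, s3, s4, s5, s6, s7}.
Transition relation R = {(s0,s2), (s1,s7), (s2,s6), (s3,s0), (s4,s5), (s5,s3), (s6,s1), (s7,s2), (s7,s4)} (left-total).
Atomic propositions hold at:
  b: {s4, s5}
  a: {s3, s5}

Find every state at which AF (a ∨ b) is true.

Sat(a ∨ b) = {s3, s4, s5}
AF (a ∨ b): least fixpoint, start Z0 = {s3, s4, s5}, add states with every successor in Z. Already a fixed point.
Sat(AF (a ∨ b)) = {s3, s4, s5}

{s3, s4, s5}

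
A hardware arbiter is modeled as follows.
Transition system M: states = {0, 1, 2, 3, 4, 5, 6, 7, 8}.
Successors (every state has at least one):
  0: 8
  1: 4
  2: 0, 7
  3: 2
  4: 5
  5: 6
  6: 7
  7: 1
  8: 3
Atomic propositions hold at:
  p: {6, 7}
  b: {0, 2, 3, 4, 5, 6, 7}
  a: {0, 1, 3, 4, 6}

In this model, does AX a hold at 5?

Yes

Sat(AX a) = {s : every successor in {0, 1, 3, 4, 6}} = {1, 5, 7, 8}
5 ∈ Sat(AX a) = {1, 5, 7, 8}, so the formula holds at 5.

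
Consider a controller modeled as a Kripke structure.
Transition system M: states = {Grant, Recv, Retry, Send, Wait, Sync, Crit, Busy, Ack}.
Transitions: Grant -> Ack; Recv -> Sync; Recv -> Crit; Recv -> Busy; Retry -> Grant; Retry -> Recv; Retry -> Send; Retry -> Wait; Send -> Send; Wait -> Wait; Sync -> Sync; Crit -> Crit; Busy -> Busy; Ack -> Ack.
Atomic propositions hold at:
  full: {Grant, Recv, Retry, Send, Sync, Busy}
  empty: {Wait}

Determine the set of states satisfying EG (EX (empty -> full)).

{Grant, Recv, Retry, Send, Sync, Crit, Busy, Ack}

Sat(empty -> full) = {Grant, Recv, Retry, Send, Sync, Crit, Busy, Ack}
Sat(EX (empty -> full)) = {s : some successor in {Grant, Recv, Retry, Send, Sync, Crit, Busy, Ack}} = {Grant, Recv, Retry, Send, Sync, Crit, Busy, Ack}
EG (EX (empty -> full)): greatest fixpoint, start Z0 = {Grant, Recv, Retry, Send, Sync, Crit, Busy, Ack}, keep only states in Sat with some successor in Z. Already a fixed point.
Sat(EG (EX (empty -> full))) = {Grant, Recv, Retry, Send, Sync, Crit, Busy, Ack}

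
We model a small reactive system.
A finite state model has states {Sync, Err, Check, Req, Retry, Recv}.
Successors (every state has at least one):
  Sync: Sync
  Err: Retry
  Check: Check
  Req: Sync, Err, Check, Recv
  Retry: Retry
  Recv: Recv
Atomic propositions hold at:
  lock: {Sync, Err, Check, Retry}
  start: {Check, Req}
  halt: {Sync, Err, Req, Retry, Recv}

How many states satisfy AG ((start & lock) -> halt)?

4

Sat(start & lock) = {Check}
Sat((start & lock) -> halt) = {Sync, Err, Req, Retry, Recv}
AG ((start & lock) -> halt): greatest fixpoint, start Z0 = {Sync, Err, Req, Retry, Recv}, keep only states in Sat with every successor in Z. Z1 = {Sync, Err, Retry, Recv}; fixed.
Sat(AG ((start & lock) -> halt)) = {Sync, Err, Retry, Recv}
|Sat(AG ((start & lock) -> halt))| = |{Sync, Err, Retry, Recv}| = 4.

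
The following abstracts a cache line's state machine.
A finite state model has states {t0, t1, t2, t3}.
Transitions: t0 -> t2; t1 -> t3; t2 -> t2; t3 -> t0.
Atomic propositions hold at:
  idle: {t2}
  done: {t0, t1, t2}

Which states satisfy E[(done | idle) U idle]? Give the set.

{t0, t2}

Sat(done | idle) = {t0, t1, t2}
E[(done | idle) U idle]: least fixpoint, start Z0 = Sat(idle) = {t2}, add states in Sat(done | idle) with some successor in Z. Z1 = {t0, t2}; fixed.
Sat(E[(done | idle) U idle]) = {t0, t2}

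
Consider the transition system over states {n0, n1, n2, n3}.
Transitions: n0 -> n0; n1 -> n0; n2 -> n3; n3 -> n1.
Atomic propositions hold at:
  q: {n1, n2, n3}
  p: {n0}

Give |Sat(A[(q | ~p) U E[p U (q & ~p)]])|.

3

Sat(~p) = {n1, n2, n3}
Sat(q | ~p) = {n1, n2, n3}
Sat(q & ~p) = {n1, n2, n3}
E[p U (q & ~p)]: least fixpoint, start Z0 = Sat((q & ~p)) = {n1, n2, n3}, add states in Sat(p) with some successor in Z. Already a fixed point.
Sat(E[p U (q & ~p)]) = {n1, n2, n3}
A[(q | ~p) U E[p U (q & ~p)]]: least fixpoint, start Z0 = Sat(E[p U (q & ~p)]) = {n1, n2, n3}, add states in Sat(q | ~p) with every successor in Z. Already a fixed point.
Sat(A[(q | ~p) U E[p U (q & ~p)]]) = {n1, n2, n3}
|Sat(A[(q | ~p) U E[p U (q & ~p)]])| = |{n1, n2, n3}| = 3.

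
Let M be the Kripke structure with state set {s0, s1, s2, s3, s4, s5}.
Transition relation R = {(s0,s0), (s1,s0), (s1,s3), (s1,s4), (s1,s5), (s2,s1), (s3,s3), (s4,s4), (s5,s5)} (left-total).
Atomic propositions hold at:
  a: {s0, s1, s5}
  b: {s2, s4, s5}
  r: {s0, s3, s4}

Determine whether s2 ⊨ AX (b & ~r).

Sat(~r) = {s1, s2, s5}
Sat(b & ~r) = {s2, s5}
Sat(AX (b & ~r)) = {s : every successor in {s2, s5}} = {s5}
s2 ∉ Sat(AX (b & ~r)) = {s5}, so the formula does not hold at s2.

No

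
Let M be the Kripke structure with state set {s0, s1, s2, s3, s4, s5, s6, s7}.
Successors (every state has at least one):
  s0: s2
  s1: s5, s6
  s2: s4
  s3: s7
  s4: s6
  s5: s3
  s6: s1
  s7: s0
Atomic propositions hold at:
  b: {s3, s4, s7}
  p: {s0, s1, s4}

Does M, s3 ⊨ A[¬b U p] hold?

No

Sat(¬b) = {s0, s1, s2, s5, s6}
A[¬b U p]: least fixpoint, start Z0 = Sat(p) = {s0, s1, s4}, add states in Sat(¬b) with every successor in Z. Z1 = {s0, s1, s2, s4, s6}; fixed.
Sat(A[¬b U p]) = {s0, s1, s2, s4, s6}
s3 ∉ Sat(A[¬b U p]) = {s0, s1, s2, s4, s6}, so the formula does not hold at s3.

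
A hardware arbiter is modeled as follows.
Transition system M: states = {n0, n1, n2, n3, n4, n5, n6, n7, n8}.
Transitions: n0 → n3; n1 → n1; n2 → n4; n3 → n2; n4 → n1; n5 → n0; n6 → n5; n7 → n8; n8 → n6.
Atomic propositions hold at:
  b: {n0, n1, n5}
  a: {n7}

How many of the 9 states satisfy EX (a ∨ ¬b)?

Sat(¬b) = {n2, n3, n4, n6, n7, n8}
Sat(a ∨ ¬b) = {n2, n3, n4, n6, n7, n8}
Sat(EX (a ∨ ¬b)) = {s : some successor in {n2, n3, n4, n6, n7, n8}} = {n0, n2, n3, n7, n8}
|Sat(EX (a ∨ ¬b))| = |{n0, n2, n3, n7, n8}| = 5.

5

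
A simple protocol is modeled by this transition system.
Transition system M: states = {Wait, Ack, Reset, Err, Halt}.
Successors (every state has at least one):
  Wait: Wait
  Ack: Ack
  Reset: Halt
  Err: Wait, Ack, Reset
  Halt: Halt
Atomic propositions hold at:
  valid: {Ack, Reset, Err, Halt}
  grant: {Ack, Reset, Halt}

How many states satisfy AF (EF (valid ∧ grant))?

4

Sat(valid ∧ grant) = {Ack, Reset, Halt}
EF (valid ∧ grant): least fixpoint, start Z0 = {Ack, Reset, Halt}, add states with some successor in Z. Z1 = {Ack, Reset, Err, Halt}; fixed.
Sat(EF (valid ∧ grant)) = {Ack, Reset, Err, Halt}
AF (EF (valid ∧ grant)): least fixpoint, start Z0 = {Ack, Reset, Err, Halt}, add states with every successor in Z. Already a fixed point.
Sat(AF (EF (valid ∧ grant))) = {Ack, Reset, Err, Halt}
|Sat(AF (EF (valid ∧ grant)))| = |{Ack, Reset, Err, Halt}| = 4.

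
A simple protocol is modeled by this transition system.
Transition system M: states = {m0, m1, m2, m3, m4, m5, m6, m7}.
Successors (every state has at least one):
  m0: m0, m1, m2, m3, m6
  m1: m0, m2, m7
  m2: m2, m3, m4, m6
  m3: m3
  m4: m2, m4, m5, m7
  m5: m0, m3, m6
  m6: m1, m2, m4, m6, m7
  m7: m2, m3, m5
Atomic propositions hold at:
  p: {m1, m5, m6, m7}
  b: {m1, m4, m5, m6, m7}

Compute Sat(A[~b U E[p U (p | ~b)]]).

Sat(~b) = {m0, m2, m3}
Sat(p | ~b) = {m0, m1, m2, m3, m5, m6, m7}
E[p U (p | ~b)]: least fixpoint, start Z0 = Sat((p | ~b)) = {m0, m1, m2, m3, m5, m6, m7}, add states in Sat(p) with some successor in Z. Already a fixed point.
Sat(E[p U (p | ~b)]) = {m0, m1, m2, m3, m5, m6, m7}
A[~b U E[p U (p | ~b)]]: least fixpoint, start Z0 = Sat(E[p U (p | ~b)]) = {m0, m1, m2, m3, m5, m6, m7}, add states in Sat(~b) with every successor in Z. Already a fixed point.
Sat(A[~b U E[p U (p | ~b)]]) = {m0, m1, m2, m3, m5, m6, m7}

{m0, m1, m2, m3, m5, m6, m7}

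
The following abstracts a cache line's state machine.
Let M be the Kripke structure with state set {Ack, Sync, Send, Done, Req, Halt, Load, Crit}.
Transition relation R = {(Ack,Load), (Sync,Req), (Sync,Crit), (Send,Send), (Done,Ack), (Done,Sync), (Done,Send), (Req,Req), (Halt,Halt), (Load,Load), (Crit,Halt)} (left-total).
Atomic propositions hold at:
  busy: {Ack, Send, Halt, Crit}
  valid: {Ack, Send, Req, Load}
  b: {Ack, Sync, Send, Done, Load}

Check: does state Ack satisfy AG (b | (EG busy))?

EG busy: greatest fixpoint, start Z0 = {Ack, Send, Halt, Crit}, keep only states in Sat with some successor in Z. Z1 = {Send, Halt, Crit}; fixed.
Sat(EG busy) = {Send, Halt, Crit}
Sat(b | (EG busy)) = {Ack, Sync, Send, Done, Halt, Load, Crit}
AG (b | (EG busy)): greatest fixpoint, start Z0 = {Ack, Sync, Send, Done, Halt, Load, Crit}, keep only states in Sat with every successor in Z. Z1 = {Ack, Send, Done, Halt, Load, Crit}; Z2 = {Ack, Send, Halt, Load, Crit}; fixed.
Sat(AG (b | (EG busy))) = {Ack, Send, Halt, Load, Crit}
Ack ∈ Sat(AG (b | (EG busy))) = {Ack, Send, Halt, Load, Crit}, so the formula holds at Ack.

Yes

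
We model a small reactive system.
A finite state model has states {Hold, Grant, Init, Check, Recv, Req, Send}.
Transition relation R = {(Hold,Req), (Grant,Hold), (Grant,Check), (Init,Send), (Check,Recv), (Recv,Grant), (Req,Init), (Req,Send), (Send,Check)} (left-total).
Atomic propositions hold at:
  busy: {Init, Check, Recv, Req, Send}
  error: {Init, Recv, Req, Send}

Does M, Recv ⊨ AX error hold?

No

Sat(AX error) = {s : every successor in {Init, Recv, Req, Send}} = {Hold, Init, Check, Req}
Recv ∉ Sat(AX error) = {Hold, Init, Check, Req}, so the formula does not hold at Recv.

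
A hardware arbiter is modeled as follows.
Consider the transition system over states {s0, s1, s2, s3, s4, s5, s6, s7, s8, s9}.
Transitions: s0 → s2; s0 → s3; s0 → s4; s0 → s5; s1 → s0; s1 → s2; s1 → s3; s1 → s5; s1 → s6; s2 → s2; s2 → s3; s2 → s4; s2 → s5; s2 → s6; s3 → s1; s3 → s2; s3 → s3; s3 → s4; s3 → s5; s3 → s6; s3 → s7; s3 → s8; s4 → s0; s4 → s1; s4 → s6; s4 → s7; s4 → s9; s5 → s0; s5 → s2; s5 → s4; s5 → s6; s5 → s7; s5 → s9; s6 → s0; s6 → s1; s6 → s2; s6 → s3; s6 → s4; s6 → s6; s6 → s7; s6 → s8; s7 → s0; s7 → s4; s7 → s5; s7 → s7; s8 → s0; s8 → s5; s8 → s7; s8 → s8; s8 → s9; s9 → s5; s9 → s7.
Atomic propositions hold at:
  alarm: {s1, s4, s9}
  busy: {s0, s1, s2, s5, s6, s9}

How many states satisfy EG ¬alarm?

7

Sat(¬alarm) = {s0, s2, s3, s5, s6, s7, s8}
EG ¬alarm: greatest fixpoint, start Z0 = {s0, s2, s3, s5, s6, s7, s8}, keep only states in Sat with some successor in Z. Already a fixed point.
Sat(EG ¬alarm) = {s0, s2, s3, s5, s6, s7, s8}
|Sat(EG ¬alarm)| = |{s0, s2, s3, s5, s6, s7, s8}| = 7.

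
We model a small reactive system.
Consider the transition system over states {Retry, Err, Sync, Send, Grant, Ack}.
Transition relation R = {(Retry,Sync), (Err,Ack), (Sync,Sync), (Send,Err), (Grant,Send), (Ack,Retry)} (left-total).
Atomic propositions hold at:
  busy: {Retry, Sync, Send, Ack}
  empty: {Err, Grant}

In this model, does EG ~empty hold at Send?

Sat(~empty) = {Retry, Sync, Send, Ack}
EG ~empty: greatest fixpoint, start Z0 = {Retry, Sync, Send, Ack}, keep only states in Sat with some successor in Z. Z1 = {Retry, Sync, Ack}; fixed.
Sat(EG ~empty) = {Retry, Sync, Ack}
Send ∉ Sat(EG ~empty) = {Retry, Sync, Ack}, so the formula does not hold at Send.

No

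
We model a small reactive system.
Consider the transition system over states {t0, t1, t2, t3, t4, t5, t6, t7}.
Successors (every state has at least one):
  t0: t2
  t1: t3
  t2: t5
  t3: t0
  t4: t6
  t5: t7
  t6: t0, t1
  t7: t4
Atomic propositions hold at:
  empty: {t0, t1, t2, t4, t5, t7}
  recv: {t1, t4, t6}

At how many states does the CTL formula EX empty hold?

Sat(EX empty) = {s : some successor in {t0, t1, t2, t4, t5, t7}} = {t0, t2, t3, t5, t6, t7}
|Sat(EX empty)| = |{t0, t2, t3, t5, t6, t7}| = 6.

6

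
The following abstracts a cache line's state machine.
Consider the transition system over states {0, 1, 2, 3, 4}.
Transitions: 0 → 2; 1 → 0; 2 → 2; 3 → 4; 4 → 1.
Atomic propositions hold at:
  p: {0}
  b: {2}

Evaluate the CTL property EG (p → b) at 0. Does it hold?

No

Sat(p → b) = {1, 2, 3, 4}
EG (p → b): greatest fixpoint, start Z0 = {1, 2, 3, 4}, keep only states in Sat with some successor in Z. Z1 = {2, 3, 4}; Z2 = {2, 3}; Z3 = {2}; fixed.
Sat(EG (p → b)) = {2}
0 ∉ Sat(EG (p → b)) = {2}, so the formula does not hold at 0.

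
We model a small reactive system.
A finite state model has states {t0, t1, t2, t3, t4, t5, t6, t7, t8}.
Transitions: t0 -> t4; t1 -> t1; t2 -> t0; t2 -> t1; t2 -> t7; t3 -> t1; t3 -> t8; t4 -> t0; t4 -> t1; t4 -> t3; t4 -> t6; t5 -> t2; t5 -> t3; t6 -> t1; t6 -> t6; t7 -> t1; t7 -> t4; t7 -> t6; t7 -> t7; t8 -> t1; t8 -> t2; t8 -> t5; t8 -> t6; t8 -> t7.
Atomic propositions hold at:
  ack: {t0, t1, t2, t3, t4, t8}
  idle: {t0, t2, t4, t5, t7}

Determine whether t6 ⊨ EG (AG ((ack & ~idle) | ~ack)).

Sat(~idle) = {t1, t3, t6, t8}
Sat(ack & ~idle) = {t1, t3, t8}
Sat(~ack) = {t5, t6, t7}
Sat((ack & ~idle) | ~ack) = {t1, t3, t5, t6, t7, t8}
AG ((ack & ~idle) | ~ack): greatest fixpoint, start Z0 = {t1, t3, t5, t6, t7, t8}, keep only states in Sat with every successor in Z. Z1 = {t1, t3, t6}; Z2 = {t1, t6}; fixed.
Sat(AG ((ack & ~idle) | ~ack)) = {t1, t6}
EG (AG ((ack & ~idle) | ~ack)): greatest fixpoint, start Z0 = {t1, t6}, keep only states in Sat with some successor in Z. Already a fixed point.
Sat(EG (AG ((ack & ~idle) | ~ack))) = {t1, t6}
t6 ∈ Sat(EG (AG ((ack & ~idle) | ~ack))) = {t1, t6}, so the formula holds at t6.

Yes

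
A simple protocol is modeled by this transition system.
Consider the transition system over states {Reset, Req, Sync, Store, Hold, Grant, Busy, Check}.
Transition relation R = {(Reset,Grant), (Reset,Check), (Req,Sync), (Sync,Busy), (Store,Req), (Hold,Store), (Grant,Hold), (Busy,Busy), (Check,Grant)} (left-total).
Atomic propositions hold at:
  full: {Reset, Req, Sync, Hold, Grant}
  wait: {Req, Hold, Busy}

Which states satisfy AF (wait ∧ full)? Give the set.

Sat(wait ∧ full) = {Req, Hold}
AF (wait ∧ full): least fixpoint, start Z0 = {Req, Hold}, add states with every successor in Z. Z1 = {Req, Store, Hold, Grant}; Z2 = {Req, Store, Hold, Grant, Check}; Z3 = {Reset, Req, Store, Hold, Grant, Check}; fixed.
Sat(AF (wait ∧ full)) = {Reset, Req, Store, Hold, Grant, Check}

{Reset, Req, Store, Hold, Grant, Check}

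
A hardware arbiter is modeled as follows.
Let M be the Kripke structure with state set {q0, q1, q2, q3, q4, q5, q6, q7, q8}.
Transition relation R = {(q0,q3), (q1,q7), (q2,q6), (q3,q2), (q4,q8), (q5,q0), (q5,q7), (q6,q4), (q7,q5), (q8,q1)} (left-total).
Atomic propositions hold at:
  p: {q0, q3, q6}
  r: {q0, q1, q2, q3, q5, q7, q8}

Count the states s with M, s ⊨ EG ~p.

5

Sat(~p) = {q1, q2, q4, q5, q7, q8}
EG ~p: greatest fixpoint, start Z0 = {q1, q2, q4, q5, q7, q8}, keep only states in Sat with some successor in Z. Z1 = {q1, q4, q5, q7, q8}; fixed.
Sat(EG ~p) = {q1, q4, q5, q7, q8}
|Sat(EG ~p)| = |{q1, q4, q5, q7, q8}| = 5.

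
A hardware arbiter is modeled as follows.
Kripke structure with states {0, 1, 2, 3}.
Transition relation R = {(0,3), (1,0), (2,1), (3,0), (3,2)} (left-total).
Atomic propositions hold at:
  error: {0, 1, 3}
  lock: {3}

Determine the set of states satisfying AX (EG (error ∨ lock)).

{0, 1, 2}

Sat(error ∨ lock) = {0, 1, 3}
EG (error ∨ lock): greatest fixpoint, start Z0 = {0, 1, 3}, keep only states in Sat with some successor in Z. Already a fixed point.
Sat(EG (error ∨ lock)) = {0, 1, 3}
Sat(AX (EG (error ∨ lock))) = {s : every successor in {0, 1, 3}} = {0, 1, 2}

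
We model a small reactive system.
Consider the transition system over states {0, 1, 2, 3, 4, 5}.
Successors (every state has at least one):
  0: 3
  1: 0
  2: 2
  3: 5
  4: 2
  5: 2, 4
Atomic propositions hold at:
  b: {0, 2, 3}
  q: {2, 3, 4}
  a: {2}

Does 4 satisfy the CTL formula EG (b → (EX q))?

Sat(EX q) = {s : some successor in {2, 3, 4}} = {0, 2, 4, 5}
Sat(b → (EX q)) = {0, 1, 2, 4, 5}
EG (b → (EX q)): greatest fixpoint, start Z0 = {0, 1, 2, 4, 5}, keep only states in Sat with some successor in Z. Z1 = {1, 2, 4, 5}; Z2 = {2, 4, 5}; fixed.
Sat(EG (b → (EX q))) = {2, 4, 5}
4 ∈ Sat(EG (b → (EX q))) = {2, 4, 5}, so the formula holds at 4.

Yes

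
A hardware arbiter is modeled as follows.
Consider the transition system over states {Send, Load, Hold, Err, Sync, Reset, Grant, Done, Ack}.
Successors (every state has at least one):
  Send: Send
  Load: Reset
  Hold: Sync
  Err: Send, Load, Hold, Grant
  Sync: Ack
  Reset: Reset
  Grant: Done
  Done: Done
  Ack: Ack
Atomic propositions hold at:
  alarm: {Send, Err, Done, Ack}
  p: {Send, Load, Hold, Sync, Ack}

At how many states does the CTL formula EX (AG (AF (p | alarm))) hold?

Sat(p | alarm) = {Send, Load, Hold, Err, Sync, Done, Ack}
AF (p | alarm): least fixpoint, start Z0 = {Send, Load, Hold, Err, Sync, Done, Ack}, add states with every successor in Z. Z1 = {Send, Load, Hold, Err, Sync, Grant, Done, Ack}; fixed.
Sat(AF (p | alarm)) = {Send, Load, Hold, Err, Sync, Grant, Done, Ack}
AG (AF (p | alarm)): greatest fixpoint, start Z0 = {Send, Load, Hold, Err, Sync, Grant, Done, Ack}, keep only states in Sat with every successor in Z. Z1 = {Send, Hold, Err, Sync, Grant, Done, Ack}; Z2 = {Send, Hold, Sync, Grant, Done, Ack}; fixed.
Sat(AG (AF (p | alarm))) = {Send, Hold, Sync, Grant, Done, Ack}
Sat(EX (AG (AF (p | alarm)))) = {s : some successor in {Send, Hold, Sync, Grant, Done, Ack}} = {Send, Hold, Err, Sync, Grant, Done, Ack}
|Sat(EX (AG (AF (p | alarm))))| = |{Send, Hold, Err, Sync, Grant, Done, Ack}| = 7.

7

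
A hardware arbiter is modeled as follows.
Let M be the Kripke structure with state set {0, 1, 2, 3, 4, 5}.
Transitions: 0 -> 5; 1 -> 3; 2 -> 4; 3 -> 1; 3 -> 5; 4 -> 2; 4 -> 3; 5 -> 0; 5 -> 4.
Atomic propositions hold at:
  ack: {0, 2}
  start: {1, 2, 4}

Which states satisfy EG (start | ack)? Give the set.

{2, 4}

Sat(start | ack) = {0, 1, 2, 4}
EG (start | ack): greatest fixpoint, start Z0 = {0, 1, 2, 4}, keep only states in Sat with some successor in Z. Z1 = {2, 4}; fixed.
Sat(EG (start | ack)) = {2, 4}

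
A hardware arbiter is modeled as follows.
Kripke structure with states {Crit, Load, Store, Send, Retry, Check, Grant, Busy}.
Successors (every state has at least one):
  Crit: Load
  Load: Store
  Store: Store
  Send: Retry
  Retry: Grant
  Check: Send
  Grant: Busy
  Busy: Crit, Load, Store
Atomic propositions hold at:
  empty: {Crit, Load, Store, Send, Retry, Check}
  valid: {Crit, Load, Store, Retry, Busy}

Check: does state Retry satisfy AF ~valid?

Yes

Sat(~valid) = {Send, Check, Grant}
AF ~valid: least fixpoint, start Z0 = {Send, Check, Grant}, add states with every successor in Z. Z1 = {Send, Retry, Check, Grant}; fixed.
Sat(AF ~valid) = {Send, Retry, Check, Grant}
Retry ∈ Sat(AF ~valid) = {Send, Retry, Check, Grant}, so the formula holds at Retry.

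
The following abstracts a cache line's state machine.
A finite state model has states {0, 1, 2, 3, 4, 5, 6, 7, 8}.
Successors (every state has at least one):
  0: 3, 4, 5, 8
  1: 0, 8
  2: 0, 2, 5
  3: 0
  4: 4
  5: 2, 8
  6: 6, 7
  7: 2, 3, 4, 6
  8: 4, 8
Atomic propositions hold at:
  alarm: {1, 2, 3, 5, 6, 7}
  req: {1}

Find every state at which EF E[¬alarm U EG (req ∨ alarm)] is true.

Sat(¬alarm) = {0, 4, 8}
Sat(req ∨ alarm) = {1, 2, 3, 5, 6, 7}
EG (req ∨ alarm): greatest fixpoint, start Z0 = {1, 2, 3, 5, 6, 7}, keep only states in Sat with some successor in Z. Z1 = {2, 5, 6, 7}; fixed.
Sat(EG (req ∨ alarm)) = {2, 5, 6, 7}
E[¬alarm U EG (req ∨ alarm)]: least fixpoint, start Z0 = Sat(EG (req ∨ alarm)) = {2, 5, 6, 7}, add states in Sat(¬alarm) with some successor in Z. Z1 = {0, 2, 5, 6, 7}; fixed.
Sat(E[¬alarm U EG (req ∨ alarm)]) = {0, 2, 5, 6, 7}
EF E[¬alarm U EG (req ∨ alarm)]: least fixpoint, start Z0 = {0, 2, 5, 6, 7}, add states with some successor in Z. Z1 = {0, 1, 2, 3, 5, 6, 7}; fixed.
Sat(EF E[¬alarm U EG (req ∨ alarm)]) = {0, 1, 2, 3, 5, 6, 7}

{0, 1, 2, 3, 5, 6, 7}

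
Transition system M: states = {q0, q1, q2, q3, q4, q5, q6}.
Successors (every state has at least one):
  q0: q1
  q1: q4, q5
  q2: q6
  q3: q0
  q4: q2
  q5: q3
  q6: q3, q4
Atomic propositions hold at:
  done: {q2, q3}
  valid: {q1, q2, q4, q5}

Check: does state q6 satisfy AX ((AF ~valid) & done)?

No

Sat(~valid) = {q0, q3, q6}
AF ~valid: least fixpoint, start Z0 = {q0, q3, q6}, add states with every successor in Z. Z1 = {q0, q2, q3, q5, q6}; Z2 = {q0, q2, q3, q4, q5, q6}; Z3 = {q0, q1, q2, q3, q4, q5, q6}; fixed.
Sat(AF ~valid) = {q0, q1, q2, q3, q4, q5, q6}
Sat((AF ~valid) & done) = {q2, q3}
Sat(AX ((AF ~valid) & done)) = {s : every successor in {q2, q3}} = {q4, q5}
q6 ∉ Sat(AX ((AF ~valid) & done)) = {q4, q5}, so the formula does not hold at q6.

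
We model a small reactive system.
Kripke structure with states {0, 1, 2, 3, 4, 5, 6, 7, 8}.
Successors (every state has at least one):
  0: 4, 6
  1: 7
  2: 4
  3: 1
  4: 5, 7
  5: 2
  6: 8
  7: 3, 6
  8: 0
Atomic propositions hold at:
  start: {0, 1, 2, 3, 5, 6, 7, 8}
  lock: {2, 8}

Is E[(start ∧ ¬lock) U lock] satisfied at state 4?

No

Sat(¬lock) = {0, 1, 3, 4, 5, 6, 7}
Sat(start ∧ ¬lock) = {0, 1, 3, 5, 6, 7}
E[(start ∧ ¬lock) U lock]: least fixpoint, start Z0 = Sat(lock) = {2, 8}, add states in Sat(start ∧ ¬lock) with some successor in Z. Z1 = {2, 5, 6, 8}; Z2 = {0, 2, 5, 6, 7, 8}; Z3 = {0, 1, 2, 5, 6, 7, 8}; Z4 = {0, 1, 2, 3, 5, 6, 7, 8}; fixed.
Sat(E[(start ∧ ¬lock) U lock]) = {0, 1, 2, 3, 5, 6, 7, 8}
4 ∉ Sat(E[(start ∧ ¬lock) U lock]) = {0, 1, 2, 3, 5, 6, 7, 8}, so the formula does not hold at 4.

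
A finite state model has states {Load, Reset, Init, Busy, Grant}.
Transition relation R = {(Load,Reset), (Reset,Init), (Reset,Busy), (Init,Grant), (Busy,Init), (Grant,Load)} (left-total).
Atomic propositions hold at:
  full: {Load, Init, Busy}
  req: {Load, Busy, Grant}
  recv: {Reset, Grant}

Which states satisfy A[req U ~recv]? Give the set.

Sat(~recv) = {Load, Init, Busy}
A[req U ~recv]: least fixpoint, start Z0 = Sat(~recv) = {Load, Init, Busy}, add states in Sat(req) with every successor in Z. Z1 = {Load, Init, Busy, Grant}; fixed.
Sat(A[req U ~recv]) = {Load, Init, Busy, Grant}

{Load, Init, Busy, Grant}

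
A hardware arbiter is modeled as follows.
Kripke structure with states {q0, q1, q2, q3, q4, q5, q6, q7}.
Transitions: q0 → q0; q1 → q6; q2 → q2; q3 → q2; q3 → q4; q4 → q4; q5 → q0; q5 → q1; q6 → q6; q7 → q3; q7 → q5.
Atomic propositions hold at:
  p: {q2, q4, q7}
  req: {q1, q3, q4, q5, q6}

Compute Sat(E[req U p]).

E[req U p]: least fixpoint, start Z0 = Sat(p) = {q2, q4, q7}, add states in Sat(req) with some successor in Z. Z1 = {q2, q3, q4, q7}; fixed.
Sat(E[req U p]) = {q2, q3, q4, q7}

{q2, q3, q4, q7}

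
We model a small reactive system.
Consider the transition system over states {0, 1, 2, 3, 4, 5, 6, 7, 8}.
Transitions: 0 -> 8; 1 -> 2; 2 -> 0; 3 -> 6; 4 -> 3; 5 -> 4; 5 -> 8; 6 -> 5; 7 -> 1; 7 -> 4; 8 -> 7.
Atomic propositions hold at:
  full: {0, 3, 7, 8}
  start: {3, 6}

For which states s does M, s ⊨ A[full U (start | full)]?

Sat(start | full) = {0, 3, 6, 7, 8}
A[full U (start | full)]: least fixpoint, start Z0 = Sat((start | full)) = {0, 3, 6, 7, 8}, add states in Sat(full) with every successor in Z. Already a fixed point.
Sat(A[full U (start | full)]) = {0, 3, 6, 7, 8}

{0, 3, 6, 7, 8}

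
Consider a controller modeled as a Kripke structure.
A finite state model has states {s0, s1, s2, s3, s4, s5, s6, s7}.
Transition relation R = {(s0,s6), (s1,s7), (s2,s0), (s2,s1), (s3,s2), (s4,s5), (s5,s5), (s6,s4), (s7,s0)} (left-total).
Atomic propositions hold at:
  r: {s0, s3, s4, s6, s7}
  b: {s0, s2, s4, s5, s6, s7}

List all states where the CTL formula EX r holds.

{s0, s1, s2, s6, s7}

Sat(EX r) = {s : some successor in {s0, s3, s4, s6, s7}} = {s0, s1, s2, s6, s7}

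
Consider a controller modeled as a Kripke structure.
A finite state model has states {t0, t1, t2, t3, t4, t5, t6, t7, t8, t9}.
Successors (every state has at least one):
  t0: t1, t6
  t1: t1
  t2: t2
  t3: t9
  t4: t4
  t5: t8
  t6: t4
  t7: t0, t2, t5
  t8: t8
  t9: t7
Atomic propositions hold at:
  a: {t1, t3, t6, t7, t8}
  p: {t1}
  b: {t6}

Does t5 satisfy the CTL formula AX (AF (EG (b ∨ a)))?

Yes

Sat(b ∨ a) = {t1, t3, t6, t7, t8}
EG (b ∨ a): greatest fixpoint, start Z0 = {t1, t3, t6, t7, t8}, keep only states in Sat with some successor in Z. Z1 = {t1, t8}; fixed.
Sat(EG (b ∨ a)) = {t1, t8}
AF (EG (b ∨ a)): least fixpoint, start Z0 = {t1, t8}, add states with every successor in Z. Z1 = {t1, t5, t8}; fixed.
Sat(AF (EG (b ∨ a))) = {t1, t5, t8}
Sat(AX (AF (EG (b ∨ a)))) = {s : every successor in {t1, t5, t8}} = {t1, t5, t8}
t5 ∈ Sat(AX (AF (EG (b ∨ a)))) = {t1, t5, t8}, so the formula holds at t5.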